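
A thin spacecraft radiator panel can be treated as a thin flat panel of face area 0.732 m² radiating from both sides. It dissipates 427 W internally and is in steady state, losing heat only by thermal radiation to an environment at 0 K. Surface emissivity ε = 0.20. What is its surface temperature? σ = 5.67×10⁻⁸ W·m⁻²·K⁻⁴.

Steady state: internal power = radiated power, P = εσA T⁴.
Radiating area A = 2·0.732 = 1.464 m².
T⁴ = P/(εσA) = 427/(0.20·5.67×10⁻⁸·1.464) = 2.572×10¹⁰ K⁴.
T = (2.572×10¹⁰)^(1/4).

T ≈ 400 K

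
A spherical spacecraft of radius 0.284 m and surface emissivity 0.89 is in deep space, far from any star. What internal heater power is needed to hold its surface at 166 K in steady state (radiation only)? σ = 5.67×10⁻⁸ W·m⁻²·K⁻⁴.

P ≈ 38.8 W

P = εσ·4πr²·T⁴.
4πr² = 1.014 m²; T⁴ = 7.593×10⁸ K⁴.
P = 0.89·5.67×10⁻⁸·1.014·7.593×10⁸.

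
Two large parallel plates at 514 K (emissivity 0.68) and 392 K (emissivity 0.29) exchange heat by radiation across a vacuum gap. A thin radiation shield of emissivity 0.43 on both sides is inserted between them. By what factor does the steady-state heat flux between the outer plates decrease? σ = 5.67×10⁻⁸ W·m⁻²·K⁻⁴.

Without shield: q₀ = σΔ(T⁴)/(1/ε₁+1/ε₂−1) with denominator 3.919.
With shield the two gaps are in series; the resistances add: (1/ε₁+1/ε_s−1)+(1/ε_s+1/ε₂−1) = 2.796+4.774 = 7.570.
Heat-flux ratio q₀/q = 7.570/3.919.

factor ≈ 1.93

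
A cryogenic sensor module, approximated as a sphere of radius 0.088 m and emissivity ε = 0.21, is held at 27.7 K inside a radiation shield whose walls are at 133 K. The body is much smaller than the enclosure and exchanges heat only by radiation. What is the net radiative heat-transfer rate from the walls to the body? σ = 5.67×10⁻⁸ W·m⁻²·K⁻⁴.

P_net ≈ 0.362 W

For a small grey body in a large enclosure: P_net = εσA(T_body⁴ − T_wall⁴).
A = 4πr² = 0.09731 m²; T_body⁴ − T_wall⁴ = 5.887×10⁵ − 3.129×10⁸ = -3.123×10⁸ K⁴.
|P_net| = 0.21·5.67×10⁻⁸·0.09731·3.123×10⁸.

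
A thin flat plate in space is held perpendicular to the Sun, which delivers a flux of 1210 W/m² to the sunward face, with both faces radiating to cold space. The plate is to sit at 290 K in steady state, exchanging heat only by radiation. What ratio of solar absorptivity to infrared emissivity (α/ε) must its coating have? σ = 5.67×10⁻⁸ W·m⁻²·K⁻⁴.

α/ε ≈ 0.663

Balance: αS·A = εσ·2A·T⁴ ⇒ α/ε = 2σT⁴/S.
α/ε = 2·5.67×10⁻⁸·(290)⁴/1210 = 2·5.67×10⁻⁸·7.073×10⁹/1210.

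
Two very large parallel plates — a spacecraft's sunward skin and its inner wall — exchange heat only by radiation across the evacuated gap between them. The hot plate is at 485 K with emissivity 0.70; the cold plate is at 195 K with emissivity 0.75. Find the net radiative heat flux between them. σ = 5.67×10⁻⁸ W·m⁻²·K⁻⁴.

q ≈ 1730 W/m²

For two infinite grey parallel plates, q = σ(T₁⁴ − T₂⁴)/(1/ε₁ + 1/ε₂ − 1).
T₁⁴ − T₂⁴ = 5.533×10¹⁰ − 1.446×10⁹ = 5.388×10¹⁰ K⁴.
1/ε₁ + 1/ε₂ − 1 = 1.429 + 1.333 − 1 = 1.762.
q = 5.67×10⁻⁸ × 5.388×10¹⁰ / 1.762.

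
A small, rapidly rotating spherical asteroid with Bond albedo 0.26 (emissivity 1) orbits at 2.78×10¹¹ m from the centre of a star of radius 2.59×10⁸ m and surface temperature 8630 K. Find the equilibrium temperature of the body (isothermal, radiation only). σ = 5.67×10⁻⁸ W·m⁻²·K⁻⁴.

The star's surface emits σT_*⁴; at distance d the flux is S = σT_*⁴(R_*/d)².
S = 5.67×10⁻⁸·(8630)⁴·(2.59×10⁸/2.78×10¹¹)² = 273.0 W/m².
For an isothermal sphere T⁴ = (1−a)S/(4σ) = 8.907×10⁸ K⁴.

T ≈ 173 K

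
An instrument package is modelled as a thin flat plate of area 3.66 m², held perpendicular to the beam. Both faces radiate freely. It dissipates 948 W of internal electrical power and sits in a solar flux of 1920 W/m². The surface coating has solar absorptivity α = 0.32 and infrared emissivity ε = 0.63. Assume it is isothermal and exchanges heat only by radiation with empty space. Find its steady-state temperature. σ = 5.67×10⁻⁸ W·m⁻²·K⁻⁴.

At steady state, absorbed solar power + internal power = radiated power.
Absorbed: α·S·A_cross = 0.32·1920·3.660 = 2249 W (cross-section A).
Total input = 2249 + 948 = 3197 W.
Radiated: εσ·A_surf·T⁴ with A_surf = 2A = 7.320 m².
T⁴ = 3197/(0.63·5.67×10⁻⁸·7.320) = 1.223×10¹⁰ K⁴.

T ≈ 333 K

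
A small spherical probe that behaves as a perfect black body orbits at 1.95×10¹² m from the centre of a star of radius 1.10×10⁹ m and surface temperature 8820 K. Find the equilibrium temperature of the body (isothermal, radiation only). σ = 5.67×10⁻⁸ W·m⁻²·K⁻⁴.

T ≈ 148 K

The star's surface emits σT_*⁴; at distance d the flux is S = σT_*⁴(R_*/d)².
S = 5.67×10⁻⁸·(8820)⁴·(1.10×10⁹/1.95×10¹²)² = 109.2 W/m².
For an isothermal sphere T⁴ = (1−a)S/(4σ) = 4.814×10⁸ K⁴.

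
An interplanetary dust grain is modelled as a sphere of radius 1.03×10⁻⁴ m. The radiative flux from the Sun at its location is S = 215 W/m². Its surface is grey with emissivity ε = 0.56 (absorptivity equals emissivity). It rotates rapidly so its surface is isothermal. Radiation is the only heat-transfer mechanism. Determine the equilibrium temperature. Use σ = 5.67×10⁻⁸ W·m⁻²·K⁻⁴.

T ≈ 175 K

At equilibrium, absorbed power = emitted power.
Absorbing cross-section = πr² = 3.333×10⁻⁸ m²; emitting surface = 4πr² = 1.333×10⁻⁷ m² (ratio 4).
εS·A_cross = εσ·A_surf·T⁴  ⇒  T⁴ = S/(4σ)   (ε cancels).
T⁴ = 215/(4·5.67×10⁻⁸) = 9.480×10⁸ K⁴.
T = (9.480×10⁸)^(1/4).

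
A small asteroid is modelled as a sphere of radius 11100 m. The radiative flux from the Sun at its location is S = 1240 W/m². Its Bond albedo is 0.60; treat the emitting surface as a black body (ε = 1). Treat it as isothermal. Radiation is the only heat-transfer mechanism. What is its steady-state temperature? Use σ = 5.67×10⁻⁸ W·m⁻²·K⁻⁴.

T ≈ 216 K

At equilibrium, absorbed power = emitted power.
Absorbing cross-section = πr² = 3.871×10⁸ m²; emitting surface = 4πr² = 1.548×10⁹ m² (ratio 4).
(1−a)S·A_cross = εσ·A_surf·T⁴  ⇒  T⁴ = (1−a)S/(4σ).
T⁴ = 0.400·1240/(4·5.67×10⁻⁸) = 2.187×10⁹ K⁴.
T = (2.187×10⁹)^(1/4).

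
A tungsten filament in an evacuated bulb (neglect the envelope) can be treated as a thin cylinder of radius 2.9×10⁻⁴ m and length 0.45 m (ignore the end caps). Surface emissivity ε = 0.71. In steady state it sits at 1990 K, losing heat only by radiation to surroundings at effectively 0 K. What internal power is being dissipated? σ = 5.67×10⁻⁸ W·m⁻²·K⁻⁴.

P ≈ 518 W

Steady state: P = εσA T⁴.
A = 2πrL = 8.200×10⁻⁴ m²; T⁴ = (1990)⁴ = 1.568×10¹³ K⁴.
P = 0.71 × 5.67×10⁻⁸ × 8.200×10⁻⁴ × 1.568×10¹³.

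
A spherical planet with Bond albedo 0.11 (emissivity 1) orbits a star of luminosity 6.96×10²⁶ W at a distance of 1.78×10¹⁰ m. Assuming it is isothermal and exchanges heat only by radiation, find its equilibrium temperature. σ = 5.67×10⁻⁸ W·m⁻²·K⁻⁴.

First find the stellar flux at distance d: S = L/(4πd²) = 6.96×10²⁶/(4π·(1.78×10¹⁰)²) = 1.748×10⁵ W/m².
For an isothermal sphere, absorbed (1−a)S·πr² = emitted σ·4πr²·T⁴, so T⁴ = (1−a)S/(4σ).
T⁴ = 0.890·1.748×10⁵/(4·5.67×10⁻⁸) = 6.860×10¹¹ K⁴.

T ≈ 910 K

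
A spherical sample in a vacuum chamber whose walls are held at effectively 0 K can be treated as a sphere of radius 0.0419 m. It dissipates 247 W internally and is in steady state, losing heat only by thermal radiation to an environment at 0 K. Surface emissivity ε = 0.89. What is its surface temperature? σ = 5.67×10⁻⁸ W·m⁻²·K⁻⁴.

Steady state: internal power = radiated power, P = εσA T⁴.
Radiating area A = 4πr² = 0.02206 m².
T⁴ = P/(εσA) = 247/(0.89·5.67×10⁻⁸·0.02206) = 2.219×10¹¹ K⁴.
T = (2.219×10¹¹)^(1/4).

T ≈ 686 K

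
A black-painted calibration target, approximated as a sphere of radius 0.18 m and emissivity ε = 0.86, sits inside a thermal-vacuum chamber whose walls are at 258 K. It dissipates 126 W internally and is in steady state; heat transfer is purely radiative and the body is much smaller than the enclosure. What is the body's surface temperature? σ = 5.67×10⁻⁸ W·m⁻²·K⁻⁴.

T ≈ 322 K

For a small grey body in a large enclosure, net radiated power = εσA(T⁴ − T_w⁴).
Steady state: P = εσA(T⁴ − T_w⁴) with A = 4πr² = 0.4072 m².
T⁴ = P/(εσA) + T_w⁴ = 126/(0.86·5.67×10⁻⁸·0.4072) + (258)⁴
    = 6.346×10⁹ + 4.431×10⁹ = 1.078×10¹⁰ K⁴.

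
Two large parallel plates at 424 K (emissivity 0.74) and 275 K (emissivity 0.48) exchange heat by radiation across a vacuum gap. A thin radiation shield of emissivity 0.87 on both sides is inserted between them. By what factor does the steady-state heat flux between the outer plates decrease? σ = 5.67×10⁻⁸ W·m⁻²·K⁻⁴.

Without shield: q₀ = σΔ(T⁴)/(1/ε₁+1/ε₂−1) with denominator 2.435.
With shield the two gaps are in series; the resistances add: (1/ε₁+1/ε_s−1)+(1/ε_s+1/ε₂−1) = 1.501+2.233 = 3.734.
Heat-flux ratio q₀/q = 3.734/2.435.

factor ≈ 1.53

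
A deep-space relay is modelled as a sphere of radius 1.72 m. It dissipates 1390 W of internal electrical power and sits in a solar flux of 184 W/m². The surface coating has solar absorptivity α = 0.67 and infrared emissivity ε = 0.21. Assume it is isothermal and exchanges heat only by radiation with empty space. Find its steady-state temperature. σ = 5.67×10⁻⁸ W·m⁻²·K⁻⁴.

T ≈ 275 K

At steady state, absorbed solar power + internal power = radiated power.
Absorbed: α·S·A_cross = 0.67·184·9.294 = 1146 W (cross-section πr²).
Total input = 1146 + 1390 = 2536 W.
Radiated: εσ·A_surf·T⁴ with A_surf = 4πr² = 37.18 m².
T⁴ = 2536/(0.21·5.67×10⁻⁸·37.18) = 5.729×10⁹ K⁴.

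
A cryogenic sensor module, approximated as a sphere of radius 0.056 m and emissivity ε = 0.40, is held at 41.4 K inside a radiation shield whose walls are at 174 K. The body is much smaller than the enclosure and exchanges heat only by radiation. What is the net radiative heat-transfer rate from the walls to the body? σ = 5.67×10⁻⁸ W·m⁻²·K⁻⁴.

For a small grey body in a large enclosure: P_net = εσA(T_body⁴ − T_wall⁴).
A = 4πr² = 0.03941 m²; T_body⁴ − T_wall⁴ = 2.938×10⁶ − 9.166×10⁸ = -9.137×10⁸ K⁴.
|P_net| = 0.40·5.67×10⁻⁸·0.03941·9.137×10⁸.

P_net ≈ 0.817 W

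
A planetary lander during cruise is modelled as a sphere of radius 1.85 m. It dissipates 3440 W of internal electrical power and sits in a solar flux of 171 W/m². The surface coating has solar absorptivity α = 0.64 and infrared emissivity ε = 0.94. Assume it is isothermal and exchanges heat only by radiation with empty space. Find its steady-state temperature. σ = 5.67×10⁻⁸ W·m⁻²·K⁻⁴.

T ≈ 212 K

At steady state, absorbed solar power + internal power = radiated power.
Absorbed: α·S·A_cross = 0.64·171·10.75 = 1177 W (cross-section πr²).
Total input = 1177 + 3440 = 4617 W.
Radiated: εσ·A_surf·T⁴ with A_surf = 4πr² = 43.01 m².
T⁴ = 4617/(0.94·5.67×10⁻⁸·43.01) = 2.014×10⁹ K⁴.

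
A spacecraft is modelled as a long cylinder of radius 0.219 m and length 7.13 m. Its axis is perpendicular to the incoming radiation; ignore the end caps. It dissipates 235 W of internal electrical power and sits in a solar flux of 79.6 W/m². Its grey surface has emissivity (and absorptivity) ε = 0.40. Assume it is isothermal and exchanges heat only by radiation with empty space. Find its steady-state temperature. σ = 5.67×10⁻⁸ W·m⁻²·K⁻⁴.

T ≈ 197 K

At steady state, absorbed solar power + internal power = radiated power.
Absorbed: α·S·A_cross = 0.40·79.6·3.123 = 99.43 W (cross-section 2rL).
Total input = 99.43 + 235 = 334.4 W.
Radiated: εσ·A_surf·T⁴ with A_surf = 2πrL = 9.811 m².
T⁴ = 334.4/(0.40·5.67×10⁻⁸·9.811) = 1.503×10⁹ K⁴.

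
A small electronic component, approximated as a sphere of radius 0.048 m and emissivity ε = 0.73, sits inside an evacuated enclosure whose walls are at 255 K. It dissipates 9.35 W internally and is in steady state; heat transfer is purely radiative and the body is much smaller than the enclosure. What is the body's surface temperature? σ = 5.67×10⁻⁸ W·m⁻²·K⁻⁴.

T ≈ 331 K

For a small grey body in a large enclosure, net radiated power = εσA(T⁴ − T_w⁴).
Steady state: P = εσA(T⁴ − T_w⁴) with A = 4πr² = 0.02895 m².
T⁴ = P/(εσA) + T_w⁴ = 9.35/(0.73·5.67×10⁻⁸·0.02895) + (255)⁴
    = 7.802×10⁹ + 4.228×10⁹ = 1.203×10¹⁰ K⁴.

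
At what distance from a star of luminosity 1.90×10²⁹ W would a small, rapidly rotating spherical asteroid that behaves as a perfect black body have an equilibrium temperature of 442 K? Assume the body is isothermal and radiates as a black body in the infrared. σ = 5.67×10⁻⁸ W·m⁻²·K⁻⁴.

For an isothermal black-emitting sphere, (1−a)S·πr² = σ·4πr²·T⁴ ⇒ S = 4σT⁴/(1−a).
S = 4·5.67×10⁻⁸·(442)⁴/1.00 = 8656 W/m².
Flux falls as S = L/(4πd²), so d = √(L/(4πS)) = √(1.90×10²⁹/(4π·8656)).

d ≈ 1.32×10¹² m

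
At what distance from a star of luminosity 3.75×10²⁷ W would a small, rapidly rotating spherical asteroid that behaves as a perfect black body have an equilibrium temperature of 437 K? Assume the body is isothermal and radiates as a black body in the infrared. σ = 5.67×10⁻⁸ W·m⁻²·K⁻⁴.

d ≈ 1.90×10¹¹ m

For an isothermal black-emitting sphere, (1−a)S·πr² = σ·4πr²·T⁴ ⇒ S = 4σT⁴/(1−a).
S = 4·5.67×10⁻⁸·(437)⁴/1.00 = 8271 W/m².
Flux falls as S = L/(4πd²), so d = √(L/(4πS)) = √(3.75×10²⁷/(4π·8271)).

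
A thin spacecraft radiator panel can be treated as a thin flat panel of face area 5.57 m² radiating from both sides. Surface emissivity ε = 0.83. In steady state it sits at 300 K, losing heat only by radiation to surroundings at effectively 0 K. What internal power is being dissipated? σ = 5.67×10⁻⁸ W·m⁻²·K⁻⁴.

Steady state: P = εσA T⁴.
A = 2·5.57 = 11.14 m²; T⁴ = (300)⁴ = 8.100×10⁹ K⁴.
P = 0.83 × 5.67×10⁻⁸ × 11.14 × 8.100×10⁹.

P ≈ 4250 W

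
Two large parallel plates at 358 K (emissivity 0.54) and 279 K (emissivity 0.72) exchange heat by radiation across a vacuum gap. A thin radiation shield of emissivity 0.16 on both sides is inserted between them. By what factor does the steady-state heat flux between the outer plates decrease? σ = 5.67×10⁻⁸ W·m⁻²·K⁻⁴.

factor ≈ 6.13

Without shield: q₀ = σΔ(T⁴)/(1/ε₁+1/ε₂−1) with denominator 2.241.
With shield the two gaps are in series; the resistances add: (1/ε₁+1/ε_s−1)+(1/ε_s+1/ε₂−1) = 7.102+6.639 = 13.74.
Heat-flux ratio q₀/q = 13.74/2.241.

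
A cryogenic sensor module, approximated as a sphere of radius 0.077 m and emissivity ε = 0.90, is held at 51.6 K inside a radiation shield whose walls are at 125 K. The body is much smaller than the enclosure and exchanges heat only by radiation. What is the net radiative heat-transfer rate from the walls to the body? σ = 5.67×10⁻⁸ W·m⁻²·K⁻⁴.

For a small grey body in a large enclosure: P_net = εσA(T_body⁴ − T_wall⁴).
A = 4πr² = 0.07451 m²; T_body⁴ − T_wall⁴ = 7.089×10⁶ − 2.441×10⁸ = -2.371×10⁸ K⁴.
|P_net| = 0.90·5.67×10⁻⁸·0.07451·2.371×10⁸.

P_net ≈ 0.901 W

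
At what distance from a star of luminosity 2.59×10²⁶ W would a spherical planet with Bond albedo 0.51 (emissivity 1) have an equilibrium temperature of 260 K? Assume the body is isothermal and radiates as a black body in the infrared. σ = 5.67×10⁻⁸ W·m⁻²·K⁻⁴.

For an isothermal black-emitting sphere, (1−a)S·πr² = σ·4πr²·T⁴ ⇒ S = 4σT⁴/(1−a).
S = 4·5.67×10⁻⁸·(260)⁴/0.490 = 2115 W/m².
Flux falls as S = L/(4πd²), so d = √(L/(4πS)) = √(2.59×10²⁶/(4π·2115)).

d ≈ 9.87×10¹⁰ m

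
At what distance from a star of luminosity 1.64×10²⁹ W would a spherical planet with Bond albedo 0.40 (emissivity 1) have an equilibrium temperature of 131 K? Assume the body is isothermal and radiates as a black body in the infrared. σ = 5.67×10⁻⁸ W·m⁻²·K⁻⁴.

For an isothermal black-emitting sphere, (1−a)S·πr² = σ·4πr²·T⁴ ⇒ S = 4σT⁴/(1−a).
S = 4·5.67×10⁻⁸·(131)⁴/0.600 = 111.3 W/m².
Flux falls as S = L/(4πd²), so d = √(L/(4πS)) = √(1.64×10²⁹/(4π·111.3)).

d ≈ 1.08×10¹³ m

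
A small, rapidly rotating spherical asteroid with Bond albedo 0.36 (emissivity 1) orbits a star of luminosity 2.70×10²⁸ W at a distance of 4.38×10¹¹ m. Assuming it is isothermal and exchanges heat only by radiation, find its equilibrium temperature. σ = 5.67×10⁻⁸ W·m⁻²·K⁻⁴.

T ≈ 422 K

First find the stellar flux at distance d: S = L/(4πd²) = 2.70×10²⁸/(4π·(4.38×10¹¹)²) = 11200 W/m².
For an isothermal sphere, absorbed (1−a)S·πr² = emitted σ·4πr²·T⁴, so T⁴ = (1−a)S/(4σ).
T⁴ = 0.640·11200/(4·5.67×10⁻⁸) = 3.160×10¹⁰ K⁴.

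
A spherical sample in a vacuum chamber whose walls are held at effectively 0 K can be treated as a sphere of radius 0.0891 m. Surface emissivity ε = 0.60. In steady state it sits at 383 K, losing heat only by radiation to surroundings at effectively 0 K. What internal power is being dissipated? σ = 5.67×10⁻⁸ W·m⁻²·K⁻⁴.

P ≈ 73.0 W

Steady state: P = εσA T⁴.
A = 4πr² = 0.09976 m²; T⁴ = (383)⁴ = 2.152×10¹⁰ K⁴.
P = 0.60 × 5.67×10⁻⁸ × 0.09976 × 2.152×10¹⁰.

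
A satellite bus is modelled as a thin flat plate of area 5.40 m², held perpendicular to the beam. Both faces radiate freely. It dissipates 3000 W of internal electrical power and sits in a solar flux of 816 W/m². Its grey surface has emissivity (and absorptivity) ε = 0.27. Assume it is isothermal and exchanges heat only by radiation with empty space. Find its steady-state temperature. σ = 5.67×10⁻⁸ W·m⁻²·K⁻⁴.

At steady state, absorbed solar power + internal power = radiated power.
Absorbed: α·S·A_cross = 0.27·816·5.400 = 1190 W (cross-section A).
Total input = 1190 + 3000 = 4190 W.
Radiated: εσ·A_surf·T⁴ with A_surf = 2A = 10.80 m².
T⁴ = 4190/(0.27·5.67×10⁻⁸·10.80) = 2.534×10¹⁰ K⁴.

T ≈ 399 K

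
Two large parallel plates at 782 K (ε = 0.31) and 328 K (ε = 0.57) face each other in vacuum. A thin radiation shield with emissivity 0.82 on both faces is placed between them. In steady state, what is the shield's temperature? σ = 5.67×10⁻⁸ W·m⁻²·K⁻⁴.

In steady state the net flux on the hot side equals that on the cold side.
σ(T₁⁴−T_s⁴)/D₁ = σ(T_s⁴−T₂⁴)/D₂, with D₁ = 1/ε₁+1/ε_s−1 = 3.445, D₂ = 1/ε_s+1/ε₂−1 = 1.974.
Solve for T_s⁴: T_s⁴ = (D₂·T₁⁴ + D₁·T₂⁴)/(D₁+D₂) = 1.436×10¹¹ K⁴.

T_s ≈ 616 K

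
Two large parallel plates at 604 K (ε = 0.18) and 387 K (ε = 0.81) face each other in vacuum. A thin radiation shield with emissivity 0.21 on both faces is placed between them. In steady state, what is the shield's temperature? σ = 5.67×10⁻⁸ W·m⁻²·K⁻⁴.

T_s ≈ 497 K

In steady state the net flux on the hot side equals that on the cold side.
σ(T₁⁴−T_s⁴)/D₁ = σ(T_s⁴−T₂⁴)/D₂, with D₁ = 1/ε₁+1/ε_s−1 = 9.317, D₂ = 1/ε_s+1/ε₂−1 = 4.996.
Solve for T_s⁴: T_s⁴ = (D₂·T₁⁴ + D₁·T₂⁴)/(D₁+D₂) = 6.106×10¹⁰ K⁴.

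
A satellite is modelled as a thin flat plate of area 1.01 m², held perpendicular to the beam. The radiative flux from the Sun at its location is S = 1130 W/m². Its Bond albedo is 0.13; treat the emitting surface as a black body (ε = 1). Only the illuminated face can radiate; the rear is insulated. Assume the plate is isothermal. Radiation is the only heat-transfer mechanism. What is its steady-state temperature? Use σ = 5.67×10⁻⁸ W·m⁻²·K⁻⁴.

T ≈ 363 K

At equilibrium, absorbed power = emitted power.
Absorbing cross-section = A = 1.010 m²; emitting surface = A = 1.010 m² (ratio 1).
(1−a)S·A_cross = εσ·A_surf·T⁴  ⇒  T⁴ = (1−a)S/(1σ).
T⁴ = 0.870·1130/(1·5.67×10⁻⁸) = 1.734×10¹⁰ K⁴.
T = (1.734×10¹⁰)^(1/4).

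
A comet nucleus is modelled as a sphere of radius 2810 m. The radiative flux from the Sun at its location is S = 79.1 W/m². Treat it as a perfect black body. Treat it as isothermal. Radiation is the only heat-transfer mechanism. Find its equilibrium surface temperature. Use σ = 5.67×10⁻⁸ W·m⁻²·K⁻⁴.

At equilibrium, absorbed power = emitted power.
Absorbing cross-section = πr² = 2.481×10⁷ m²; emitting surface = 4πr² = 9.923×10⁷ m² (ratio 4).
S·A_cross = εσ·A_surf·T⁴  ⇒  T⁴ = S/(4σ).
T⁴ = 1.00·79.1/(4·5.67×10⁻⁸) = 3.488×10⁸ K⁴.
T = (3.488×10⁸)^(1/4).

T ≈ 137 K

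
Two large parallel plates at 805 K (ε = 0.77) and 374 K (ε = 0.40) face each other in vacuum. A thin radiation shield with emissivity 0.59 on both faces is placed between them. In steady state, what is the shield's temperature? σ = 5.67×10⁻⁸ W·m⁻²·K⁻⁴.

In steady state the net flux on the hot side equals that on the cold side.
σ(T₁⁴−T_s⁴)/D₁ = σ(T_s⁴−T₂⁴)/D₂, with D₁ = 1/ε₁+1/ε_s−1 = 1.994, D₂ = 1/ε_s+1/ε₂−1 = 3.195.
Solve for T_s⁴: T_s⁴ = (D₂·T₁⁴ + D₁·T₂⁴)/(D₁+D₂) = 2.661×10¹¹ K⁴.

T_s ≈ 718 K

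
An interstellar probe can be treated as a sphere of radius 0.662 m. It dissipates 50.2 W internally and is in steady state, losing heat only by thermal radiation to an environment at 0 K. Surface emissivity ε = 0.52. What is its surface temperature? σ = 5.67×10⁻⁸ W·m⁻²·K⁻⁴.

Steady state: internal power = radiated power, P = εσA T⁴.
Radiating area A = 4πr² = 5.507 m².
T⁴ = P/(εσA) = 50.2/(0.52·5.67×10⁻⁸·5.507) = 3.092×10⁸ K⁴.
T = (3.092×10⁸)^(1/4).

T ≈ 133 K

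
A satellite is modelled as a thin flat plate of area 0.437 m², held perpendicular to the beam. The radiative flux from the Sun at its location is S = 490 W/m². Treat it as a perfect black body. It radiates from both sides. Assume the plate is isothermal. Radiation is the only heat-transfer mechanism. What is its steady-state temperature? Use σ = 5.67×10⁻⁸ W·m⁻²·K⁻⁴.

T ≈ 256 K

At equilibrium, absorbed power = emitted power.
Absorbing cross-section = A = 0.4370 m²; emitting surface = 2A = 0.8740 m² (ratio 2).
S·A_cross = εσ·A_surf·T⁴  ⇒  T⁴ = S/(2σ).
T⁴ = 1.00·490/(2·5.67×10⁻⁸) = 4.321×10⁹ K⁴.
T = (4.321×10⁹)^(1/4).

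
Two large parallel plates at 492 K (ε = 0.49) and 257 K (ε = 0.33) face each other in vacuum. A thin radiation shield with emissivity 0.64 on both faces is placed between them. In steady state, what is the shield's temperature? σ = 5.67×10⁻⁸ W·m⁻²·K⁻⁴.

In steady state the net flux on the hot side equals that on the cold side.
σ(T₁⁴−T_s⁴)/D₁ = σ(T_s⁴−T₂⁴)/D₂, with D₁ = 1/ε₁+1/ε_s−1 = 2.603, D₂ = 1/ε_s+1/ε₂−1 = 3.593.
Solve for T_s⁴: T_s⁴ = (D₂·T₁⁴ + D₁·T₂⁴)/(D₁+D₂) = 3.581×10¹⁰ K⁴.

T_s ≈ 435 K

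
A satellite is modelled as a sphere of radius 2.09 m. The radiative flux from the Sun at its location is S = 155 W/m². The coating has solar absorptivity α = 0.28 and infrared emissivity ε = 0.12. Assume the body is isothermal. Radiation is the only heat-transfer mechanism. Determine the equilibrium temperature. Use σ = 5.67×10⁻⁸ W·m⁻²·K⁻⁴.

T ≈ 200 K

At equilibrium, absorbed power = emitted power.
Absorbing cross-section = πr² = 13.72 m²; emitting surface = 4πr² = 54.89 m² (ratio 4).
αS·A_cross = εσ·A_surf·T⁴  ⇒  T⁴ = αS/(ε·4σ).
T⁴ = 0.280·155/(0.12·4·5.67×10⁻⁸) = 1.595×10⁹ K⁴.
T = (1.595×10⁹)^(1/4).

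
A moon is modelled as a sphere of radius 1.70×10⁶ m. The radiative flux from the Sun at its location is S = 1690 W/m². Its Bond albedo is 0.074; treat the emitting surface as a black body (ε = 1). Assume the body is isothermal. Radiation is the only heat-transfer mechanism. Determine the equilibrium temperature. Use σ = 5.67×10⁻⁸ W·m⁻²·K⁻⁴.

T ≈ 288 K

At equilibrium, absorbed power = emitted power.
Absorbing cross-section = πr² = 9.079×10¹² m²; emitting surface = 4πr² = 3.632×10¹³ m² (ratio 4).
(1−a)S·A_cross = εσ·A_surf·T⁴  ⇒  T⁴ = (1−a)S/(4σ).
T⁴ = 0.926·1690/(4·5.67×10⁻⁸) = 6.900×10⁹ K⁴.
T = (6.900×10⁹)^(1/4).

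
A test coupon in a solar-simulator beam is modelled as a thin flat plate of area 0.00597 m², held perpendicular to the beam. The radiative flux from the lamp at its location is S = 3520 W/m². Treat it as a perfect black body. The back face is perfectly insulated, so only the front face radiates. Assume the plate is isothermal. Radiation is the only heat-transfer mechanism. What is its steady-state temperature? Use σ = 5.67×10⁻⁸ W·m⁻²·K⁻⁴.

T ≈ 499 K

At equilibrium, absorbed power = emitted power.
Absorbing cross-section = A = 0.005970 m²; emitting surface = A = 0.005970 m² (ratio 1).
S·A_cross = εσ·A_surf·T⁴  ⇒  T⁴ = S/(1σ).
T⁴ = 1.00·3520/(1·5.67×10⁻⁸) = 6.208×10¹⁰ K⁴.
T = (6.208×10¹⁰)^(1/4).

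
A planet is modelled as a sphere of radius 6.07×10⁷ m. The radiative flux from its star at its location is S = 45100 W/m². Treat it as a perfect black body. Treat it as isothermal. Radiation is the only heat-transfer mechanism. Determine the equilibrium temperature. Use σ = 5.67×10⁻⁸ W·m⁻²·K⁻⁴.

At equilibrium, absorbed power = emitted power.
Absorbing cross-section = πr² = 1.158×10¹⁶ m²; emitting surface = 4πr² = 4.630×10¹⁶ m² (ratio 4).
S·A_cross = εσ·A_surf·T⁴  ⇒  T⁴ = S/(4σ).
T⁴ = 1.00·45100/(4·5.67×10⁻⁸) = 1.989×10¹¹ K⁴.
T = (1.989×10¹¹)^(1/4).

T ≈ 668 K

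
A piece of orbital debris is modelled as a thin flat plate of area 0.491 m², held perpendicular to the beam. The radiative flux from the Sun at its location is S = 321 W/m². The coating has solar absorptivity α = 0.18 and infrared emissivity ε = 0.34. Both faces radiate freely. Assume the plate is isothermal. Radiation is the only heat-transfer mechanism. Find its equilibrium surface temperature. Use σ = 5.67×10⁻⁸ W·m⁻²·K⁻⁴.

T ≈ 197 K

At equilibrium, absorbed power = emitted power.
Absorbing cross-section = A = 0.4910 m²; emitting surface = 2A = 0.9820 m² (ratio 2).
αS·A_cross = εσ·A_surf·T⁴  ⇒  T⁴ = αS/(ε·2σ).
T⁴ = 0.180·321/(0.34·2·5.67×10⁻⁸) = 1.499×10⁹ K⁴.
T = (1.499×10⁹)^(1/4).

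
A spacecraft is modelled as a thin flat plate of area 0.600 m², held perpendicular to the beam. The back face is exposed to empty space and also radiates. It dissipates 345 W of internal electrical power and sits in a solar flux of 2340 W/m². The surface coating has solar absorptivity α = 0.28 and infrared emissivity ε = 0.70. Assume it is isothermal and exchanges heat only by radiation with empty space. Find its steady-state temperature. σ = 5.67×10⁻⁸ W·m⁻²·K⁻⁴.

T ≈ 353 K

At steady state, absorbed solar power + internal power = radiated power.
Absorbed: α·S·A_cross = 0.28·2340·0.6000 = 393.1 W (cross-section A).
Total input = 393.1 + 345 = 738.1 W.
Radiated: εσ·A_surf·T⁴ with A_surf = 2A = 1.200 m².
T⁴ = 738.1/(0.70·5.67×10⁻⁸·1.200) = 1.550×10¹⁰ K⁴.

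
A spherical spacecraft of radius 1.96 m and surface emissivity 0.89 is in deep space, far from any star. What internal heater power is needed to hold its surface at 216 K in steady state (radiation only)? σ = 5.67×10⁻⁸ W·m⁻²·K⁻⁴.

P ≈ 5300 W

P = εσ·4πr²·T⁴.
4πr² = 48.27 m²; T⁴ = 2.177×10⁹ K⁴.
P = 0.89·5.67×10⁻⁸·48.27·2.177×10⁹.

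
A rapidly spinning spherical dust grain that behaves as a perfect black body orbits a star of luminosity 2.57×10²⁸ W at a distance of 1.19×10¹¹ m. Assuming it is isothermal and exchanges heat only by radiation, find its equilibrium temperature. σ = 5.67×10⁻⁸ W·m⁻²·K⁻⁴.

First find the stellar flux at distance d: S = L/(4πd²) = 2.57×10²⁸/(4π·(1.19×10¹¹)²) = 1.444×10⁵ W/m².
For an isothermal sphere, absorbed (1−a)S·πr² = emitted σ·4πr²·T⁴, so T⁴ = (1−a)S/(4σ).
T⁴ = 1.00·1.444×10⁵/(4·5.67×10⁻⁸) = 6.368×10¹¹ K⁴.

T ≈ 893 K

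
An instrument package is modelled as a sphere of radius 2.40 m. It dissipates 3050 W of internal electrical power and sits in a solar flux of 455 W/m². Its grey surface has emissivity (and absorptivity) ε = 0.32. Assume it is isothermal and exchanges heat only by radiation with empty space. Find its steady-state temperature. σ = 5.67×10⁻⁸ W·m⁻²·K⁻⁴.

T ≈ 256 K

At steady state, absorbed solar power + internal power = radiated power.
Absorbed: α·S·A_cross = 0.32·455·18.10 = 2635 W (cross-section πr²).
Total input = 2635 + 3050 = 5685 W.
Radiated: εσ·A_surf·T⁴ with A_surf = 4πr² = 72.38 m².
T⁴ = 5685/(0.32·5.67×10⁻⁸·72.38) = 4.329×10⁹ K⁴.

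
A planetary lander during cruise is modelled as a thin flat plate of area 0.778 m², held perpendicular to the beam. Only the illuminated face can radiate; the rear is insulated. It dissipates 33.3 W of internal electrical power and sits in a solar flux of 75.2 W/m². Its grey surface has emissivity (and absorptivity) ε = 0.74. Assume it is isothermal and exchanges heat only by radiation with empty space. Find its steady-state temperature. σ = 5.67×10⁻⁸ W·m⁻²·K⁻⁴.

T ≈ 220 K

At steady state, absorbed solar power + internal power = radiated power.
Absorbed: α·S·A_cross = 0.74·75.2·0.7780 = 43.29 W (cross-section A).
Total input = 43.29 + 33.3 = 76.59 W.
Radiated: εσ·A_surf·T⁴ with A_surf = A = 0.7780 m².
T⁴ = 76.59/(0.74·5.67×10⁻⁸·0.7780) = 2.346×10⁹ K⁴.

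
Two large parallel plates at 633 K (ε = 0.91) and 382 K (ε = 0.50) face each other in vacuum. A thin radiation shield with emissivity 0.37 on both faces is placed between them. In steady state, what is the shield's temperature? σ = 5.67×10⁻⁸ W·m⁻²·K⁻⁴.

In steady state the net flux on the hot side equals that on the cold side.
σ(T₁⁴−T_s⁴)/D₁ = σ(T_s⁴−T₂⁴)/D₂, with D₁ = 1/ε₁+1/ε_s−1 = 2.802, D₂ = 1/ε_s+1/ε₂−1 = 3.703.
Solve for T_s⁴: T_s⁴ = (D₂·T₁⁴ + D₁·T₂⁴)/(D₁+D₂) = 1.006×10¹¹ K⁴.

T_s ≈ 563 K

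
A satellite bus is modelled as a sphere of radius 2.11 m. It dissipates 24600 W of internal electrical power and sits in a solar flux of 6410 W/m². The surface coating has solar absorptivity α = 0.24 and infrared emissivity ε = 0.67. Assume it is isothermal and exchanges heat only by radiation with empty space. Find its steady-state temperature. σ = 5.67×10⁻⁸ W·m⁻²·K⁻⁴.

T ≈ 384 K

At steady state, absorbed solar power + internal power = radiated power.
Absorbed: α·S·A_cross = 0.24·6410·13.99 = 21520 W (cross-section πr²).
Total input = 21520 + 24600 = 46120 W.
Radiated: εσ·A_surf·T⁴ with A_surf = 4πr² = 55.95 m².
T⁴ = 46120/(0.67·5.67×10⁻⁸·55.95) = 2.170×10¹⁰ K⁴.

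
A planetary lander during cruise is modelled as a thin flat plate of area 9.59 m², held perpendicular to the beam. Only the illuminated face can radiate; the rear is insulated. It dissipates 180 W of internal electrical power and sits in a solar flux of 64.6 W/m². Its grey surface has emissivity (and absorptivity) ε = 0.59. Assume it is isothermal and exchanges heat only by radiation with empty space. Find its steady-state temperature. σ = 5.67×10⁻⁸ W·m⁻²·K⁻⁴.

At steady state, absorbed solar power + internal power = radiated power.
Absorbed: α·S·A_cross = 0.59·64.6·9.590 = 365.5 W (cross-section A).
Total input = 365.5 + 180 = 545.5 W.
Radiated: εσ·A_surf·T⁴ with A_surf = A = 9.590 m².
T⁴ = 545.5/(0.59·5.67×10⁻⁸·9.590) = 1.700×10⁹ K⁴.

T ≈ 203 K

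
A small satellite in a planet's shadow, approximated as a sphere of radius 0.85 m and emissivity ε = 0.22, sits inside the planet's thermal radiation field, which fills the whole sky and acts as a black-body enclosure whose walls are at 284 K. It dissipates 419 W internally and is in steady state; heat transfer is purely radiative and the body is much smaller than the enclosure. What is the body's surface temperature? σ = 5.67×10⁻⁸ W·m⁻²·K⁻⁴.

T ≈ 318 K

For a small grey body in a large enclosure, net radiated power = εσA(T⁴ − T_w⁴).
Steady state: P = εσA(T⁴ − T_w⁴) with A = 4πr² = 9.079 m².
T⁴ = P/(εσA) + T_w⁴ = 419/(0.22·5.67×10⁻⁸·9.079) + (284)⁴
    = 3.700×10⁹ + 6.505×10⁹ = 1.021×10¹⁰ K⁴.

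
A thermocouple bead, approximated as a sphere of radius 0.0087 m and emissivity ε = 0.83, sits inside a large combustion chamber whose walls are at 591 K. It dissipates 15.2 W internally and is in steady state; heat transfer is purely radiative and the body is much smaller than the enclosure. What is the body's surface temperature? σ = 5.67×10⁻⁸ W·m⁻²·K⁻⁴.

For a small grey body in a large enclosure, net radiated power = εσA(T⁴ − T_w⁴).
Steady state: P = εσA(T⁴ − T_w⁴) with A = 4πr² = 9.511×10⁻⁴ m².
T⁴ = P/(εσA) + T_w⁴ = 15.2/(0.83·5.67×10⁻⁸·9.511×10⁻⁴) + (591)⁴
    = 3.396×10¹¹ + 1.220×10¹¹ = 4.616×10¹¹ K⁴.

T ≈ 824 K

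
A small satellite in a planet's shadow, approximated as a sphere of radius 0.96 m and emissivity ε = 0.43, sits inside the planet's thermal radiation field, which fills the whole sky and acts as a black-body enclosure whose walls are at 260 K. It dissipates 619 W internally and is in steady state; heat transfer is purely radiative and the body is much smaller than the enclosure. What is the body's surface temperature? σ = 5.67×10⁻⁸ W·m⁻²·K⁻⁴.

For a small grey body in a large enclosure, net radiated power = εσA(T⁴ − T_w⁴).
Steady state: P = εσA(T⁴ − T_w⁴) with A = 4πr² = 11.58 m².
T⁴ = P/(εσA) + T_w⁴ = 619/(0.43·5.67×10⁻⁸·11.58) + (260)⁴
    = 2.192×10⁹ + 4.570×10⁹ = 6.762×10⁹ K⁴.

T ≈ 287 K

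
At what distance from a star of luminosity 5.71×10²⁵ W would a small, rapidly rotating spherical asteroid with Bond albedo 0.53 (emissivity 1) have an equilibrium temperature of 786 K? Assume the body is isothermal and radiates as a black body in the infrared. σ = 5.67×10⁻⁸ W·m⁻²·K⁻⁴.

For an isothermal black-emitting sphere, (1−a)S·πr² = σ·4πr²·T⁴ ⇒ S = 4σT⁴/(1−a).
S = 4·5.67×10⁻⁸·(786)⁴/0.470 = 1.842×10⁵ W/m².
Flux falls as S = L/(4πd²), so d = √(L/(4πS)) = √(5.71×10²⁵/(4π·1.842×10⁵)).

d ≈ 4.97×10⁹ m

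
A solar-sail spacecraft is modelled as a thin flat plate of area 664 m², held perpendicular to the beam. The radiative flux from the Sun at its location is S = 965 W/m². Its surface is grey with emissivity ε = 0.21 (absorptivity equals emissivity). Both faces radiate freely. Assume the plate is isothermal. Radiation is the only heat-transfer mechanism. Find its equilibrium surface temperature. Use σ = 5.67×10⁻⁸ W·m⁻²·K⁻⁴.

T ≈ 304 K

At equilibrium, absorbed power = emitted power.
Absorbing cross-section = A = 664.0 m²; emitting surface = 2A = 1328 m² (ratio 2).
εS·A_cross = εσ·A_surf·T⁴  ⇒  T⁴ = S/(2σ)   (ε cancels).
T⁴ = 965/(2·5.67×10⁻⁸) = 8.510×10⁹ K⁴.
T = (8.510×10⁹)^(1/4).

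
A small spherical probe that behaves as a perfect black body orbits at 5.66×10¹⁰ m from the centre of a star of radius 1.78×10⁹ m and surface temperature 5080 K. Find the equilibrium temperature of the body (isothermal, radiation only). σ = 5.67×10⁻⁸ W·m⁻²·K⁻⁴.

The star's surface emits σT_*⁴; at distance d the flux is S = σT_*⁴(R_*/d)².
S = 5.67×10⁻⁸·(5080)⁴·(1.78×10⁹/5.66×10¹⁰)² = 37350 W/m².
For an isothermal sphere T⁴ = (1−a)S/(4σ) = 1.647×10¹¹ K⁴.

T ≈ 637 K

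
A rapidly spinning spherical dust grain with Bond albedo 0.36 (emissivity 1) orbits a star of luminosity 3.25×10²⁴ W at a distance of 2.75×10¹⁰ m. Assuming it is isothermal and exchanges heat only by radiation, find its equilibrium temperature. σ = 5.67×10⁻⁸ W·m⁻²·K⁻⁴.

First find the stellar flux at distance d: S = L/(4πd²) = 3.25×10²⁴/(4π·(2.75×10¹⁰)²) = 342.0 W/m².
For an isothermal sphere, absorbed (1−a)S·πr² = emitted σ·4πr²·T⁴, so T⁴ = (1−a)S/(4σ).
T⁴ = 0.640·342.0/(4·5.67×10⁻⁸) = 9.650×10⁸ K⁴.

T ≈ 176 K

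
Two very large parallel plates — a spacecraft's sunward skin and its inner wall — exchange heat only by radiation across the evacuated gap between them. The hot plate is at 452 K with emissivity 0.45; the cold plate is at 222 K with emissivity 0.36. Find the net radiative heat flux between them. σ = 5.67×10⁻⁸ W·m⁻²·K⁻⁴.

q ≈ 557 W/m²

For two infinite grey parallel plates, q = σ(T₁⁴ − T₂⁴)/(1/ε₁ + 1/ε₂ − 1).
T₁⁴ − T₂⁴ = 4.174×10¹⁰ − 2.429×10⁹ = 3.931×10¹⁰ K⁴.
1/ε₁ + 1/ε₂ − 1 = 2.222 + 2.778 − 1 = 4.000.
q = 5.67×10⁻⁸ × 3.931×10¹⁰ / 4.000.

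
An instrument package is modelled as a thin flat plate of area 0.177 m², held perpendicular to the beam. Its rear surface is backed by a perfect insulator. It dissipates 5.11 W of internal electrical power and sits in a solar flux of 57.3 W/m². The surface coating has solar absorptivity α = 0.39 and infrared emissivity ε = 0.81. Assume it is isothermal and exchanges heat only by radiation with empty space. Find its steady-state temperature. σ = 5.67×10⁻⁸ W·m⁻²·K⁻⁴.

At steady state, absorbed solar power + internal power = radiated power.
Absorbed: α·S·A_cross = 0.39·57.3·0.1770 = 3.955 W (cross-section A).
Total input = 3.955 + 5.11 = 9.065 W.
Radiated: εσ·A_surf·T⁴ with A_surf = A = 0.1770 m².
T⁴ = 9.065/(0.81·5.67×10⁻⁸·0.1770) = 1.115×10⁹ K⁴.

T ≈ 183 K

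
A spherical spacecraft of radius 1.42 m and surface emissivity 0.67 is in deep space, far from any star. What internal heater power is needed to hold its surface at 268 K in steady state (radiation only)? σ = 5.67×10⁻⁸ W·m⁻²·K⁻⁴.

P ≈ 4970 W

P = εσ·4πr²·T⁴.
4πr² = 25.34 m²; T⁴ = 5.159×10⁹ K⁴.
P = 0.67·5.67×10⁻⁸·25.34·5.159×10⁹.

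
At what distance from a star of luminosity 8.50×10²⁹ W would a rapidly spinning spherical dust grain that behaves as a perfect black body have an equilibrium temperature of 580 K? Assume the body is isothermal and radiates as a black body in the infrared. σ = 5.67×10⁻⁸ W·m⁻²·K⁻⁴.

For an isothermal black-emitting sphere, (1−a)S·πr² = σ·4πr²·T⁴ ⇒ S = 4σT⁴/(1−a).
S = 4·5.67×10⁻⁸·(580)⁴/1.00 = 25670 W/m².
Flux falls as S = L/(4πd²), so d = √(L/(4πS)) = √(8.50×10²⁹/(4π·25670)).

d ≈ 1.62×10¹² m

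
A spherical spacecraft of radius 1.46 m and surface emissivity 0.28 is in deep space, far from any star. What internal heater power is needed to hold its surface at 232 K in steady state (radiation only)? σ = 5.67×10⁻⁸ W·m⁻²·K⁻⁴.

P ≈ 1230 W

P = εσ·4πr²·T⁴.
4πr² = 26.79 m²; T⁴ = 2.897×10⁹ K⁴.
P = 0.28·5.67×10⁻⁸·26.79·2.897×10⁹.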